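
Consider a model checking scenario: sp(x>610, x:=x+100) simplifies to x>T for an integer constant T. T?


Formula: sp(P, x:=E) = exists old_x. (x = E[old_x/x]) AND P[old_x/x] (old_x is the value of x before the assignment; eliminate old_x by solving x = E[old_x/x] for old_x)
Step 1: Precondition P: x>610, i.e. old_x > 610
Step 2: Assignment gives x = old_x + 100, so old_x = x - 100
Step 3: Substitute into P: x - 100 > 610
Step 4: Simplify: x > 610+100 = 710

710


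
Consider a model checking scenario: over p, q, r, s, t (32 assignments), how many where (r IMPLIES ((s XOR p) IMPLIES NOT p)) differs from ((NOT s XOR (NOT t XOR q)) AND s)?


F1 = (r IMPLIES ((s XOR p) IMPLIES NOT p))
F2 = ((NOT s XOR (NOT t XOR q)) AND s)
Evaluate both on each of 32 rows (bits = p,q,r,s,t):
  row 0 [00000]: F1=1 F2=0 (differ) -> 1
  row 1 [00001]: F1=1 F2=0 (differ) -> 1
  row 2 [00010]: F1=1 F2=1 -> 0
  row 3 [00011]: F1=1 F2=0 (differ) -> 1
  row 4 [00100]: F1=1 F2=0 (differ) -> 1
  row 5 [00101]: F1=1 F2=0 (differ) -> 1
  row 6 [00110]: F1=1 F2=1 -> 0
  row 7 [00111]: F1=1 F2=0 (differ) -> 1
  row 8 [01000]: F1=1 F2=0 (differ) -> 1
  row 9 [01001]: F1=1 F2=0 (differ) -> 1
  row 10 [01010]: F1=1 F2=0 (differ) -> 1
  row 11 [01011]: F1=1 F2=1 -> 0
  row 12 [01100]: F1=1 F2=0 (differ) -> 1
  row 13 [01101]: F1=1 F2=0 (differ) -> 1
  row 14 [01110]: F1=1 F2=0 (differ) -> 1
  row 15 [01111]: F1=1 F2=1 -> 0
  row 16 [10000]: F1=1 F2=0 (differ) -> 1
  row 17 [10001]: F1=1 F2=0 (differ) -> 1
  row 18 [10010]: F1=1 F2=1 -> 0
  row 19 [10011]: F1=1 F2=0 (differ) -> 1
  row 20 [10100]: F1=0 F2=0 -> 0
  row 21 [10101]: F1=0 F2=0 -> 0
  row 22 [10110]: F1=1 F2=1 -> 0
  row 23 [10111]: F1=1 F2=0 (differ) -> 1
  row 24 [11000]: F1=1 F2=0 (differ) -> 1
  row 25 [11001]: F1=1 F2=0 (differ) -> 1
  row 26 [11010]: F1=1 F2=0 (differ) -> 1
  row 27 [11011]: F1=1 F2=1 -> 0
  row 28 [11100]: F1=0 F2=0 -> 0
  row 29 [11101]: F1=0 F2=0 -> 0
  row 30 [11110]: F1=1 F2=0 (differ) -> 1
  row 31 [11111]: F1=1 F2=1 -> 0
Full result column, 8 rows per line (p,q fixed per line; r,s,t runs 000..111 left to right):
  rows 0-7 [p,q=00]: 11011101  (ones: 6)
  rows 8-15 [p,q=01]: 11101110  (ones: 6)
  rows 16-23 [p,q=10]: 11010001  (ones: 4)
  rows 24-31 [p,q=11]: 11100010  (ones: 4)
Disagreements = 6+6+4+4 = 20

20


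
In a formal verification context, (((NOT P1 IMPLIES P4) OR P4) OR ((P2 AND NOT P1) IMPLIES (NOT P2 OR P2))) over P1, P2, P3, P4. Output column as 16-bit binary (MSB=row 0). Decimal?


Formula: (((NOT P1 IMPLIES P4) OR P4) OR ((P2 AND NOT P1) IMPLIES (NOT P2 OR P2))) over P1, P2, P3, P4 (16 rows)
Evaluate each row (bits = P1,P2,P3,P4, MSB first):
  row 0 [0000]: (((NOT 0 IMPLIES 0) OR 0) OR ((0 AND NOT 0) IMPLIES (NOT 0 OR 0))) -> 1
  row 1 [0001]: (((NOT 0 IMPLIES 1) OR 1) OR ((0 AND NOT 0) IMPLIES (NOT 0 OR 0))) -> 1
  row 2 [0010]: (((NOT 0 IMPLIES 0) OR 0) OR ((0 AND NOT 0) IMPLIES (NOT 0 OR 0))) -> 1
  row 3 [0011]: (((NOT 0 IMPLIES 1) OR 1) OR ((0 AND NOT 0) IMPLIES (NOT 0 OR 0))) -> 1
  row 4 [0100]: (((NOT 0 IMPLIES 0) OR 0) OR ((1 AND NOT 0) IMPLIES (NOT 1 OR 1))) -> 1
  row 5 [0101]: (((NOT 0 IMPLIES 1) OR 1) OR ((1 AND NOT 0) IMPLIES (NOT 1 OR 1))) -> 1
  row 6 [0110]: (((NOT 0 IMPLIES 0) OR 0) OR ((1 AND NOT 0) IMPLIES (NOT 1 OR 1))) -> 1
  row 7 [0111]: (((NOT 0 IMPLIES 1) OR 1) OR ((1 AND NOT 0) IMPLIES (NOT 1 OR 1))) -> 1
  row 8 [1000]: (((NOT 1 IMPLIES 0) OR 0) OR ((0 AND NOT 1) IMPLIES (NOT 0 OR 0))) -> 1
  row 9 [1001]: (((NOT 1 IMPLIES 1) OR 1) OR ((0 AND NOT 1) IMPLIES (NOT 0 OR 0))) -> 1
  row 10 [1010]: (((NOT 1 IMPLIES 0) OR 0) OR ((0 AND NOT 1) IMPLIES (NOT 0 OR 0))) -> 1
  row 11 [1011]: (((NOT 1 IMPLIES 1) OR 1) OR ((0 AND NOT 1) IMPLIES (NOT 0 OR 0))) -> 1
  row 12 [1100]: (((NOT 1 IMPLIES 0) OR 0) OR ((1 AND NOT 1) IMPLIES (NOT 1 OR 1))) -> 1
  row 13 [1101]: (((NOT 1 IMPLIES 1) OR 1) OR ((1 AND NOT 1) IMPLIES (NOT 1 OR 1))) -> 1
  row 14 [1110]: (((NOT 1 IMPLIES 0) OR 0) OR ((1 AND NOT 1) IMPLIES (NOT 1 OR 1))) -> 1
  row 15 [1111]: (((NOT 1 IMPLIES 1) OR 1) OR ((1 AND NOT 1) IMPLIES (NOT 1 OR 1))) -> 1
Full result column, 4 rows per line (P1,P2 fixed per line; P3,P4 runs 00..11 left to right):
  rows 0-3 [P1,P2=00]: 1111  = hex F
  rows 4-7 [P1,P2=01]: 1111  = hex F
  rows 8-11 [P1,P2=10]: 1111  = hex F
  rows 12-15 [P1,P2=11]: 1111  = hex F
Output column (row 0 .. row 15) = 1111111111111111
Output column grouped in 4s = 1111 1111 1111 1111 = 0xFFFF
Convert to decimal digit by digit (value = value*16 + digit):
  F -> 15
  15*16 + 15 (F) = 255
  255*16 + 15 (F) = 4095
  4095*16 + 15 (F) = 65535
Decimal = 65535

65535


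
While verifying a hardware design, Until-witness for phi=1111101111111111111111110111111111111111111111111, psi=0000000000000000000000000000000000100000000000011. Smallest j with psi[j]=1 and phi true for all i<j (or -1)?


(phi U psi) at 0: need smallest j with psi[j]=1 and phi[i]=1 for all i in [0,j).
Scan from step 0:
  step 0: phi=1, psi=0 -> continue
  step 1: phi=1, psi=0 -> continue
  step 2: phi=1, psi=0 -> continue
  step 3: phi=1, psi=0 -> continue
  step 5: phi=0 -> phi-prefix broken from here
  step 34: psi=1 but phi already failed -> not a witness
  step 47: psi=1 but phi already failed -> not a witness
  step 48: psi=1 but phi already failed -> not a witness
  end of trace: no witness -> -1
Witness step = -1

-1


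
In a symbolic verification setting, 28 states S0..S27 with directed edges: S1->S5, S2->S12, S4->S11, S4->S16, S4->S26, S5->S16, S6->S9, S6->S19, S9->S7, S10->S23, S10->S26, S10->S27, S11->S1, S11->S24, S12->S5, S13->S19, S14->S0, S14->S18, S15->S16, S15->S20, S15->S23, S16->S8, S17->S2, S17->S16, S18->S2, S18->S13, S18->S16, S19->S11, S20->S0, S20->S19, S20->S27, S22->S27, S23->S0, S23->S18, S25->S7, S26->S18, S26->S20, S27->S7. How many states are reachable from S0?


BFS from S0:
  layer 0: {S0}
Reachable set: {S0}
Count = 1

1


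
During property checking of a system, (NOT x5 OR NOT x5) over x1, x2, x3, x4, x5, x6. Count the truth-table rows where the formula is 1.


Formula: (NOT x5 OR NOT x5) over 6 vars (64 rows)
Evaluate each row (x1, x2, x3, x4, x5, x6 as bits, MSB first):
  row 0 [000000]: (NOT 0 OR NOT 0) -> 1
  row 1 [000001]: (NOT 0 OR NOT 0) -> 1
  row 2 [000010]: (NOT 1 OR NOT 1) -> 0
  row 3 [000011]: (NOT 1 OR NOT 1) -> 0
  row 4 [000100]: (NOT 0 OR NOT 0) -> 1
  (every remaining row is evaluated the same way; all 64 results are listed next)
Full result column, 8 rows per line (x1,x2,x3 fixed per line; x4,x5,x6 runs 000..111 left to right):
  rows 0-7 [x1,x2,x3=000]: 11001100  (ones: 4)
  rows 8-15 [x1,x2,x3=001]: 11001100  (ones: 4)
  rows 16-23 [x1,x2,x3=010]: 11001100  (ones: 4)
  rows 24-31 [x1,x2,x3=011]: 11001100  (ones: 4)
  rows 32-39 [x1,x2,x3=100]: 11001100  (ones: 4)
  rows 40-47 [x1,x2,x3=101]: 11001100  (ones: 4)
  rows 48-55 [x1,x2,x3=110]: 11001100  (ones: 4)
  rows 56-63 [x1,x2,x3=111]: 11001100  (ones: 4)
Count of 1-rows = 4+4+4+4+4+4+4+4 = 32

32


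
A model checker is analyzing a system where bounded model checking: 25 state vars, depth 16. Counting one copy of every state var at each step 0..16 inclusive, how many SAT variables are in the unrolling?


BMC unrolls to depth k, creating one copy of each state var for steps 0..k.
Step count = 16 + 1 = 17 (steps 0 through 16)
Vars per step = 25
Total = 25 * 17 = 425

425


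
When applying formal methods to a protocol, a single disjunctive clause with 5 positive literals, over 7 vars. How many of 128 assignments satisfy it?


Step 1: Total=2^7=128
Step 2: Unsat when all 5 false: 2^2=4
Step 3: Sat=128-4=124

124


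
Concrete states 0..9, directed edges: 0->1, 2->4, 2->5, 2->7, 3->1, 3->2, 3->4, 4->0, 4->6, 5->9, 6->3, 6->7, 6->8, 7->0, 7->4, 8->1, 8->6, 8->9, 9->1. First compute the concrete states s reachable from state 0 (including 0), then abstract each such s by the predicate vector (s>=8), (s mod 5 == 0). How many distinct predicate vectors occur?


BFS from 0:
Concrete reachable: {0, 1}
Abstract via predicates (s>=8), (s mod 5 == 0):
  (0,0) <- {1}
  (0,1) <- {0}
Distinct abstract states = 2

2


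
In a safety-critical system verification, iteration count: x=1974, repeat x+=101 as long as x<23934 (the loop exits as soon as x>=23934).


Step 1: x goes from 1974 toward 23934 by 101; the body runs while x<23934, so iterations = ceil((bound-start)/step)
Step 2: Distance=21960
Step 3: ceil(21960/101)=218

218


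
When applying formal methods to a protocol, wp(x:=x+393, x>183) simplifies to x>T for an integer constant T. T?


Formula: wp(x:=E, P) = P[E/x] (substitute E for x in postcondition)
Step 1: Postcondition: x>183
Step 2: Substitute x+393 for x: x+393>183
Step 3: Solve for x: x > 183-393 = -210

-210


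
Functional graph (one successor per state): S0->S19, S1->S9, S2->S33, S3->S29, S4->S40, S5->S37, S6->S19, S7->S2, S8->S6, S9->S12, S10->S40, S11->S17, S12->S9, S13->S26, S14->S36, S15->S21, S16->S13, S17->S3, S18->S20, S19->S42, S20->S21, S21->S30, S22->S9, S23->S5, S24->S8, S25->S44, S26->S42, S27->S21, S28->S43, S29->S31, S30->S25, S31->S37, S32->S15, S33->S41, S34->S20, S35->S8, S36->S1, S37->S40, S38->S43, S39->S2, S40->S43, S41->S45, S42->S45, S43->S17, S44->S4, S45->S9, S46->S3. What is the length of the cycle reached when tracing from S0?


Trace from S0 until a state repeats:
  S0 -> S19 -> S42 -> S45 -> S9 -> S12 -> S9
S9 first seen at step 4, revisited at step 6.
Cycle length = 6 - 4 = 2

2


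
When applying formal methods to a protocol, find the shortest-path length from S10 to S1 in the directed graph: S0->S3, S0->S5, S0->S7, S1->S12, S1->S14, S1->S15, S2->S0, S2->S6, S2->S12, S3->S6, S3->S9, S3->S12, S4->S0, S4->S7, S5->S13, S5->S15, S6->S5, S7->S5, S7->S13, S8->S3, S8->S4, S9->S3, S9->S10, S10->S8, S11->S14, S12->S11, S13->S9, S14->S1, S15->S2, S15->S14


BFS layer-by-layer from S10:
  dist 0: {S10}
  dist 1: {S8}
  dist 2: {S3, S4}
  dist 3: {S0, S6, S7, S9, S12}
  dist 4: {S5, S11, S13}
  dist 5: {S14, S15}
  dist 6: {S1, S2}
  -> S1 reached at distance 6
Shortest path length = 6

6


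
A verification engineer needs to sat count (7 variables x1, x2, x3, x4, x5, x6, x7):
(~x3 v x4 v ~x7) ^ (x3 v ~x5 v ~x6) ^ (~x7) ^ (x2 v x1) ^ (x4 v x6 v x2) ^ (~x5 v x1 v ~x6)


CNF with 6 clauses over 7 vars (128 assignments).
An assignment satisfies CNF iff every clause has >=1 true literal.
Check each row (bits = x1,x2,x3,x4,x5,x6,x7; clause T/F shown):
  row 0 [0000000]: clauses=TTTFFT -> 0
  row 1 [0000001]: clauses=TTFFFT -> 0
  row 2 [0000010]: clauses=TTTFTT -> 0
  row 3 [0000011]: clauses=TTFFTT -> 0
  row 4 [0000100]: clauses=TTTFFT -> 0
  (every remaining row is evaluated the same way; all 128 results are listed next)
Full result column, 8 rows per line (x1,x2,x3,x4 fixed per line; x5,x6,x7 runs 000..111 left to right):
  rows 0-7 [x1,x2,x3,x4=0000]: 00000000  (ones: 0)
  rows 8-15 [x1,x2,x3,x4=0001]: 00000000  (ones: 0)
  rows 16-23 [x1,x2,x3,x4=0010]: 00000000  (ones: 0)
  rows 24-31 [x1,x2,x3,x4=0011]: 00000000  (ones: 0)
  rows 32-39 [x1,x2,x3,x4=0100]: 10101000  (ones: 3)
  rows 40-47 [x1,x2,x3,x4=0101]: 10101000  (ones: 3)
  rows 48-55 [x1,x2,x3,x4=0110]: 10101000  (ones: 3)
  rows 56-63 [x1,x2,x3,x4=0111]: 10101000  (ones: 3)
  rows 64-71 [x1,x2,x3,x4=1000]: 00100000  (ones: 1)
  rows 72-79 [x1,x2,x3,x4=1001]: 10101000  (ones: 3)
  rows 80-87 [x1,x2,x3,x4=1010]: 00100010  (ones: 2)
  rows 88-95 [x1,x2,x3,x4=1011]: 10101010  (ones: 4)
  rows 96-103 [x1,x2,x3,x4=1100]: 10101000  (ones: 3)
  rows 104-111 [x1,x2,x3,x4=1101]: 10101000  (ones: 3)
  rows 112-119 [x1,x2,x3,x4=1110]: 10101010  (ones: 4)
  rows 120-127 [x1,x2,x3,x4=1111]: 10101010  (ones: 4)
Satisfying assignments = 0+0+0+0+3+3+3+3+1+3+2+4+3+3+4+4 = 36

36


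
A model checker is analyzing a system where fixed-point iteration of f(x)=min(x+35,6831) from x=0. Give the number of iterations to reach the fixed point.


Step 1: x=0, cap=6831, increment=35
Step 2: x grows by 35 each step until capped at 6831; fixed point is x=6831
Step 3: iterations = ceil(6831/35) = 196

196


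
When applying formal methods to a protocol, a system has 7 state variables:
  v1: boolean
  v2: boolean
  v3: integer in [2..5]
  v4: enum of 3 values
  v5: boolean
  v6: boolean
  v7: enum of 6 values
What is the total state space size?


State space = product of domain sizes of all variables.
Domain sizes:
  v1 (boolean): 2
  v2 (boolean): 2
  v3 (integer in [2..5]): 4
  v4 (enum of 3 values): 3
  v5 (boolean): 2
  v6 (boolean): 2
  v7 (enum of 6 values): 6
Product = 2 * 2 * 4 * 3 * 2 * 2 * 6 = 1152

1152


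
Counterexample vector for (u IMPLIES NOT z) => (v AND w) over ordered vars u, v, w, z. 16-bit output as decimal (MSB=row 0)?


F1 = (u IMPLIES NOT z)
F2 = (v AND w)
Counterexample to F1=>F2 is where F1=1 and F2=0.
Evaluate each row (bits = u,v,w,z, MSB first):
  row 0 [0000]: F1=1 F2=0 -> F1&~F2 -> 1
  row 1 [0001]: F1=1 F2=0 -> F1&~F2 -> 1
  row 2 [0010]: F1=1 F2=0 -> F1&~F2 -> 1
  row 3 [0011]: F1=1 F2=0 -> F1&~F2 -> 1
  row 4 [0100]: F1=1 F2=0 -> F1&~F2 -> 1
  row 5 [0101]: F1=1 F2=0 -> F1&~F2 -> 1
  row 6 [0110]: F1=1 F2=1 -> F1&~F2 -> 0
  row 7 [0111]: F1=1 F2=1 -> F1&~F2 -> 0
  row 8 [1000]: F1=1 F2=0 -> F1&~F2 -> 1
  row 9 [1001]: F1=0 F2=0 -> F1&~F2 -> 0
  row 10 [1010]: F1=1 F2=0 -> F1&~F2 -> 1
  row 11 [1011]: F1=0 F2=0 -> F1&~F2 -> 0
  row 12 [1100]: F1=1 F2=0 -> F1&~F2 -> 1
  row 13 [1101]: F1=0 F2=0 -> F1&~F2 -> 0
  row 14 [1110]: F1=1 F2=1 -> F1&~F2 -> 0
  row 15 [1111]: F1=0 F2=1 -> F1&~F2 -> 0
Full result column, 4 rows per line (u,v fixed per line; w,z runs 00..11 left to right):
  rows 0-3 [u,v=00]: 1111  = hex F
  rows 4-7 [u,v=01]: 1100  = hex C
  rows 8-11 [u,v=10]: 1010  = hex A
  rows 12-15 [u,v=11]: 1000  = hex 8
Counterexample vector (row 0 .. row 15) = 1111110010101000
Output column grouped in 4s = 1111 1100 1010 1000 = 0xFCA8
Convert to decimal digit by digit (value = value*16 + digit):
  F -> 15
  15*16 + 12 (C) = 252
  252*16 + 10 (A) = 4042
  4042*16 + 8 = 64680
Decimal = 64680

64680


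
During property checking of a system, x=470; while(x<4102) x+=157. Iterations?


Step 1: x goes from 470 toward 4102 by 157; the body runs while x<4102, so iterations = ceil((bound-start)/step)
Step 2: Distance=3632
Step 3: ceil(3632/157)=24

24


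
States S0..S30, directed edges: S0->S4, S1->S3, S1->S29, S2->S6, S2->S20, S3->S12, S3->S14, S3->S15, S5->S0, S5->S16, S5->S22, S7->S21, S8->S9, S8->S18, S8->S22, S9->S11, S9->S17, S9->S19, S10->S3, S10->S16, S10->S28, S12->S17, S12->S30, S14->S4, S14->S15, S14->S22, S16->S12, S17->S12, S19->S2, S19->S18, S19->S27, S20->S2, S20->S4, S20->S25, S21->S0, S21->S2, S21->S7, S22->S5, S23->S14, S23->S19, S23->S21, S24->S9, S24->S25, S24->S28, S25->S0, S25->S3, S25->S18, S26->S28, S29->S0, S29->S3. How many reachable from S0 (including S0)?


BFS from S0:
  layer 0: {S0}
  layer 1: {S4}
Reachable set: {S0, S4}
Count = 2

2


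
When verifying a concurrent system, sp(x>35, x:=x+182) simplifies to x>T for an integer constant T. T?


Formula: sp(P, x:=E) = exists old_x. (x = E[old_x/x]) AND P[old_x/x] (old_x is the value of x before the assignment; eliminate old_x by solving x = E[old_x/x] for old_x)
Step 1: Precondition P: x>35, i.e. old_x > 35
Step 2: Assignment gives x = old_x + 182, so old_x = x - 182
Step 3: Substitute into P: x - 182 > 35
Step 4: Simplify: x > 35+182 = 217

217


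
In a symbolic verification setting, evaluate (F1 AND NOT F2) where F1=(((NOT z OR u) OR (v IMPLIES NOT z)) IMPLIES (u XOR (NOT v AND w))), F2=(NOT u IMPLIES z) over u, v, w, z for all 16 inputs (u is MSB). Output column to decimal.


F1 = (((NOT z OR u) OR (v IMPLIES NOT z)) IMPLIES (u XOR (NOT v AND w)))
F2 = (NOT u IMPLIES z)
Counterexample to F1=>F2 is where F1=1 and F2=0.
Evaluate each row (bits = u,v,w,z, MSB first):
  row 0 [0000]: F1=0 F2=0 -> F1&~F2 -> 0
  row 1 [0001]: F1=0 F2=1 -> F1&~F2 -> 0
  row 2 [0010]: F1=1 F2=0 -> F1&~F2 -> 1
  row 3 [0011]: F1=1 F2=1 -> F1&~F2 -> 0
  row 4 [0100]: F1=0 F2=0 -> F1&~F2 -> 0
  row 5 [0101]: F1=1 F2=1 -> F1&~F2 -> 0
  row 6 [0110]: F1=0 F2=0 -> F1&~F2 -> 0
  row 7 [0111]: F1=1 F2=1 -> F1&~F2 -> 0
  row 8 [1000]: F1=1 F2=1 -> F1&~F2 -> 0
  row 9 [1001]: F1=1 F2=1 -> F1&~F2 -> 0
  row 10 [1010]: F1=0 F2=1 -> F1&~F2 -> 0
  row 11 [1011]: F1=0 F2=1 -> F1&~F2 -> 0
  row 12 [1100]: F1=1 F2=1 -> F1&~F2 -> 0
  row 13 [1101]: F1=1 F2=1 -> F1&~F2 -> 0
  row 14 [1110]: F1=1 F2=1 -> F1&~F2 -> 0
  row 15 [1111]: F1=1 F2=1 -> F1&~F2 -> 0
Full result column, 4 rows per line (u,v fixed per line; w,z runs 00..11 left to right):
  rows 0-3 [u,v=00]: 0010  = hex 2
  rows 4-7 [u,v=01]: 0000  = hex 0
  rows 8-11 [u,v=10]: 0000  = hex 0
  rows 12-15 [u,v=11]: 0000  = hex 0
Counterexample vector (row 0 .. row 15) = 0010000000000000
Output column grouped in 4s = 0010 0000 0000 0000 = 0x2000
Convert to decimal digit by digit (value = value*16 + digit):
  2 -> 2
  2*16 + 0 = 32
  32*16 + 0 = 512
  512*16 + 0 = 8192
Decimal = 8192

8192


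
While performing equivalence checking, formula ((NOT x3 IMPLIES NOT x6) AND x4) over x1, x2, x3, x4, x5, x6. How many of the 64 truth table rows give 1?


Formula: ((NOT x3 IMPLIES NOT x6) AND x4) over 6 vars (64 rows)
Evaluate each row (x1, x2, x3, x4, x5, x6 as bits, MSB first):
  row 0 [000000]: ((NOT 0 IMPLIES NOT 0) AND 0) -> 0
  row 1 [000001]: ((NOT 0 IMPLIES NOT 1) AND 0) -> 0
  row 2 [000010]: ((NOT 0 IMPLIES NOT 0) AND 0) -> 0
  row 3 [000011]: ((NOT 0 IMPLIES NOT 1) AND 0) -> 0
  row 4 [000100]: ((NOT 0 IMPLIES NOT 0) AND 1) -> 1
  (every remaining row is evaluated the same way; all 64 results are listed next)
Full result column, 8 rows per line (x1,x2,x3 fixed per line; x4,x5,x6 runs 000..111 left to right):
  rows 0-7 [x1,x2,x3=000]: 00001010  (ones: 2)
  rows 8-15 [x1,x2,x3=001]: 00001111  (ones: 4)
  rows 16-23 [x1,x2,x3=010]: 00001010  (ones: 2)
  rows 24-31 [x1,x2,x3=011]: 00001111  (ones: 4)
  rows 32-39 [x1,x2,x3=100]: 00001010  (ones: 2)
  rows 40-47 [x1,x2,x3=101]: 00001111  (ones: 4)
  rows 48-55 [x1,x2,x3=110]: 00001010  (ones: 2)
  rows 56-63 [x1,x2,x3=111]: 00001111  (ones: 4)
Count of 1-rows = 2+4+2+4+2+4+2+4 = 24

24


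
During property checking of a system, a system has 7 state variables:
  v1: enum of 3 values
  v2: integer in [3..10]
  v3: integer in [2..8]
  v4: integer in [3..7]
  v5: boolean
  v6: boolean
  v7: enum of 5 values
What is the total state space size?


State space = product of domain sizes of all variables.
Domain sizes:
  v1 (enum of 3 values): 3
  v2 (integer in [3..10]): 8
  v3 (integer in [2..8]): 7
  v4 (integer in [3..7]): 5
  v5 (boolean): 2
  v6 (boolean): 2
  v7 (enum of 5 values): 5
Product = 3 * 8 * 7 * 5 * 2 * 2 * 5 = 16800

16800


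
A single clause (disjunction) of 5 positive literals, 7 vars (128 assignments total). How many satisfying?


Step 1: Total=2^7=128
Step 2: Unsat when all 5 false: 2^2=4
Step 3: Sat=128-4=124

124


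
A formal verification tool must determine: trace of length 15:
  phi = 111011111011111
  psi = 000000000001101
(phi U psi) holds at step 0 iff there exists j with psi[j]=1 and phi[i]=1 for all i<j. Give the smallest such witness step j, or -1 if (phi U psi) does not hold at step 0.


(phi U psi) at 0: need smallest j with psi[j]=1 and phi[i]=1 for all i in [0,j).
Scan from step 0:
  step 0: phi=1, psi=0 -> continue
  step 1: phi=1, psi=0 -> continue
  step 2: phi=1, psi=0 -> continue
  step 3: phi=0 -> phi-prefix broken from here
  step 11: psi=1 but phi already failed -> not a witness
  step 12: psi=1 but phi already failed -> not a witness
  step 14: psi=1 but phi already failed -> not a witness
  end of trace: no witness -> -1
Witness step = -1

-1


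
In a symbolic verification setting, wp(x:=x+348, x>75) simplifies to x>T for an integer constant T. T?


Formula: wp(x:=E, P) = P[E/x] (substitute E for x in postcondition)
Step 1: Postcondition: x>75
Step 2: Substitute x+348 for x: x+348>75
Step 3: Solve for x: x > 75-348 = -273

-273


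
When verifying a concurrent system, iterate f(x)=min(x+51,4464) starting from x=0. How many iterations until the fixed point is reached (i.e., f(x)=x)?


Step 1: x=0, cap=4464, increment=51
Step 2: x grows by 51 each step until capped at 4464; fixed point is x=4464
Step 3: iterations = ceil(4464/51) = 88

88


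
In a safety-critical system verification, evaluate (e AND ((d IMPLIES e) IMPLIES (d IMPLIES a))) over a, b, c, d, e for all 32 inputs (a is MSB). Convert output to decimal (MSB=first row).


Formula: (e AND ((d IMPLIES e) IMPLIES (d IMPLIES a))) over a, b, c, d, e (32 rows)
Evaluate each row (bits = a,b,c,d,e, MSB first):
  row 0 [00000]: (0 AND ((0 IMPLIES 0) IMPLIES (0 IMPLIES 0))) -> 0
  row 1 [00001]: (1 AND ((0 IMPLIES 1) IMPLIES (0 IMPLIES 0))) -> 1
  row 2 [00010]: (0 AND ((1 IMPLIES 0) IMPLIES (1 IMPLIES 0))) -> 0
  row 3 [00011]: (1 AND ((1 IMPLIES 1) IMPLIES (1 IMPLIES 0))) -> 0
  row 4 [00100]: (0 AND ((0 IMPLIES 0) IMPLIES (0 IMPLIES 0))) -> 0
  row 5 [00101]: (1 AND ((0 IMPLIES 1) IMPLIES (0 IMPLIES 0))) -> 1
  row 6 [00110]: (0 AND ((1 IMPLIES 0) IMPLIES (1 IMPLIES 0))) -> 0
  row 7 [00111]: (1 AND ((1 IMPLIES 1) IMPLIES (1 IMPLIES 0))) -> 0
  row 8 [01000]: (0 AND ((0 IMPLIES 0) IMPLIES (0 IMPLIES 0))) -> 0
  row 9 [01001]: (1 AND ((0 IMPLIES 1) IMPLIES (0 IMPLIES 0))) -> 1
  row 10 [01010]: (0 AND ((1 IMPLIES 0) IMPLIES (1 IMPLIES 0))) -> 0
  row 11 [01011]: (1 AND ((1 IMPLIES 1) IMPLIES (1 IMPLIES 0))) -> 0
  row 12 [01100]: (0 AND ((0 IMPLIES 0) IMPLIES (0 IMPLIES 0))) -> 0
  row 13 [01101]: (1 AND ((0 IMPLIES 1) IMPLIES (0 IMPLIES 0))) -> 1
  row 14 [01110]: (0 AND ((1 IMPLIES 0) IMPLIES (1 IMPLIES 0))) -> 0
  row 15 [01111]: (1 AND ((1 IMPLIES 1) IMPLIES (1 IMPLIES 0))) -> 0
  row 16 [10000]: (0 AND ((0 IMPLIES 0) IMPLIES (0 IMPLIES 1))) -> 0
  row 17 [10001]: (1 AND ((0 IMPLIES 1) IMPLIES (0 IMPLIES 1))) -> 1
  row 18 [10010]: (0 AND ((1 IMPLIES 0) IMPLIES (1 IMPLIES 1))) -> 0
  row 19 [10011]: (1 AND ((1 IMPLIES 1) IMPLIES (1 IMPLIES 1))) -> 1
  row 20 [10100]: (0 AND ((0 IMPLIES 0) IMPLIES (0 IMPLIES 1))) -> 0
  row 21 [10101]: (1 AND ((0 IMPLIES 1) IMPLIES (0 IMPLIES 1))) -> 1
  row 22 [10110]: (0 AND ((1 IMPLIES 0) IMPLIES (1 IMPLIES 1))) -> 0
  row 23 [10111]: (1 AND ((1 IMPLIES 1) IMPLIES (1 IMPLIES 1))) -> 1
  row 24 [11000]: (0 AND ((0 IMPLIES 0) IMPLIES (0 IMPLIES 1))) -> 0
  row 25 [11001]: (1 AND ((0 IMPLIES 1) IMPLIES (0 IMPLIES 1))) -> 1
  row 26 [11010]: (0 AND ((1 IMPLIES 0) IMPLIES (1 IMPLIES 1))) -> 0
  row 27 [11011]: (1 AND ((1 IMPLIES 1) IMPLIES (1 IMPLIES 1))) -> 1
  row 28 [11100]: (0 AND ((0 IMPLIES 0) IMPLIES (0 IMPLIES 1))) -> 0
  row 29 [11101]: (1 AND ((0 IMPLIES 1) IMPLIES (0 IMPLIES 1))) -> 1
  row 30 [11110]: (0 AND ((1 IMPLIES 0) IMPLIES (1 IMPLIES 1))) -> 0
  row 31 [11111]: (1 AND ((1 IMPLIES 1) IMPLIES (1 IMPLIES 1))) -> 1
Full result column, 4 rows per line (a,b,c fixed per line; d,e runs 00..11 left to right):
  rows 0-3 [a,b,c=000]: 0100  = hex 4
  rows 4-7 [a,b,c=001]: 0100  = hex 4
  rows 8-11 [a,b,c=010]: 0100  = hex 4
  rows 12-15 [a,b,c=011]: 0100  = hex 4
  rows 16-19 [a,b,c=100]: 0101  = hex 5
  rows 20-23 [a,b,c=101]: 0101  = hex 5
  rows 24-27 [a,b,c=110]: 0101  = hex 5
  rows 28-31 [a,b,c=111]: 0101  = hex 5
Output column (row 0 .. row 31) = 01000100010001000101010101010101
Output column grouped in 4s = 0100 0100 0100 0100 0101 0101 0101 0101 = 0x44445555
Convert to decimal digit by digit (value = value*16 + digit):
  4 -> 4
  4*16 + 4 = 68
  68*16 + 4 = 1092
  1092*16 + 4 = 17476
  17476*16 + 5 = 279621
  279621*16 + 5 = 4473941
  4473941*16 + 5 = 71583061
  71583061*16 + 5 = 1145328981
Decimal = 1145328981

1145328981


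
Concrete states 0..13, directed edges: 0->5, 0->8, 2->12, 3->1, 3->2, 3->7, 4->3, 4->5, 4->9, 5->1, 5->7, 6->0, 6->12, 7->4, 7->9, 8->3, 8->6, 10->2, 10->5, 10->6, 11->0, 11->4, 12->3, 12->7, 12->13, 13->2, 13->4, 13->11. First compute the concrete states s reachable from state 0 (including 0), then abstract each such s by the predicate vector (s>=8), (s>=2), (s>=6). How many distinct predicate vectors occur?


BFS from 0:
Concrete reachable: {0, 1, 2, 3, 4, 5, 6, 7, 8, 9, 11, 12, 13}
Abstract via predicates (s>=8), (s>=2), (s>=6):
  (0,0,0) <- {0, 1}
  (0,1,0) <- {2, 3, 4, 5}
  (0,1,1) <- {6, 7}
  (1,1,1) <- {8, 9, 11, 12, 13}
Distinct abstract states = 4

4


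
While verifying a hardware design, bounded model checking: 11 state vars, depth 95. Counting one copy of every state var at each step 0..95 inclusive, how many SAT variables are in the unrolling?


BMC unrolls to depth k, creating one copy of each state var for steps 0..k.
Step count = 95 + 1 = 96 (steps 0 through 95)
Vars per step = 11
Total = 11 * 96 = 1056

1056


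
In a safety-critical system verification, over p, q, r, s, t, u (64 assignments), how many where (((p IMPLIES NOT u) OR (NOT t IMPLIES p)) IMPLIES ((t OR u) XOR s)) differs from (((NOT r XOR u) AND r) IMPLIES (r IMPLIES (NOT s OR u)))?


F1 = (((p IMPLIES NOT u) OR (NOT t IMPLIES p)) IMPLIES ((t OR u) XOR s))
F2 = (((NOT r XOR u) AND r) IMPLIES (r IMPLIES (NOT s OR u)))
Evaluate both on each of 64 rows (bits = p,q,r,s,t,u):
  row 0 [000000]: F1=0 F2=1 (differ) -> 1
  row 1 [000001]: F1=1 F2=1 -> 0
  row 2 [000010]: F1=1 F2=1 -> 0
  row 3 [000011]: F1=1 F2=1 -> 0
  row 4 [000100]: F1=1 F2=1 -> 0
  (every remaining row is evaluated the same way; all 64 results are listed next)
Full result column, 8 rows per line (p,q,r fixed per line; s,t,u runs 000..111 left to right):
  rows 0-7 [p,q,r=000]: 10000111  (ones: 4)
  rows 8-15 [p,q,r=001]: 10000111  (ones: 4)
  rows 16-23 [p,q,r=010]: 10000111  (ones: 4)
  rows 24-31 [p,q,r=011]: 10000111  (ones: 4)
  rows 32-39 [p,q,r=100]: 10000111  (ones: 4)
  rows 40-47 [p,q,r=101]: 10000111  (ones: 4)
  rows 48-55 [p,q,r=110]: 10000111  (ones: 4)
  rows 56-63 [p,q,r=111]: 10000111  (ones: 4)
Disagreements = 4+4+4+4+4+4+4+4 = 32

32


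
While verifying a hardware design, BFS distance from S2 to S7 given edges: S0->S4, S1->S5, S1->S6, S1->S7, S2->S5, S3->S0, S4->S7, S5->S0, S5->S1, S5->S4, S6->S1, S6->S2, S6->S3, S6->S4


BFS layer-by-layer from S2:
  dist 0: {S2}
  dist 1: {S5}
  dist 2: {S0, S1, S4}
  dist 3: {S6, S7}
  -> S7 reached at distance 3
Shortest path length = 3

3


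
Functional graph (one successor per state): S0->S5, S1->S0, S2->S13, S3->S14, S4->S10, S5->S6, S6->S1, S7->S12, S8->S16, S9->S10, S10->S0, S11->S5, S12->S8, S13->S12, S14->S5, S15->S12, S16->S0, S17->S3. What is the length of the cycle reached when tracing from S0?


Trace from S0 until a state repeats:
  S0 -> S5 -> S6 -> S1 -> S0
S0 first seen at step 0, revisited at step 4.
Cycle length = 4 - 0 = 4

4


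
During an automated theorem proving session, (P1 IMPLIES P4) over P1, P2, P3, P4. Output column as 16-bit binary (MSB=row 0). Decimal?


Formula: (P1 IMPLIES P4) over P1, P2, P3, P4 (16 rows)
Evaluate each row (bits = P1,P2,P3,P4, MSB first):
  row 0 [0000]: (0 IMPLIES 0) -> 1
  row 1 [0001]: (0 IMPLIES 1) -> 1
  row 2 [0010]: (0 IMPLIES 0) -> 1
  row 3 [0011]: (0 IMPLIES 1) -> 1
  row 4 [0100]: (0 IMPLIES 0) -> 1
  row 5 [0101]: (0 IMPLIES 1) -> 1
  row 6 [0110]: (0 IMPLIES 0) -> 1
  row 7 [0111]: (0 IMPLIES 1) -> 1
  row 8 [1000]: (1 IMPLIES 0) -> 0
  row 9 [1001]: (1 IMPLIES 1) -> 1
  row 10 [1010]: (1 IMPLIES 0) -> 0
  row 11 [1011]: (1 IMPLIES 1) -> 1
  row 12 [1100]: (1 IMPLIES 0) -> 0
  row 13 [1101]: (1 IMPLIES 1) -> 1
  row 14 [1110]: (1 IMPLIES 0) -> 0
  row 15 [1111]: (1 IMPLIES 1) -> 1
Full result column, 4 rows per line (P1,P2 fixed per line; P3,P4 runs 00..11 left to right):
  rows 0-3 [P1,P2=00]: 1111  = hex F
  rows 4-7 [P1,P2=01]: 1111  = hex F
  rows 8-11 [P1,P2=10]: 0101  = hex 5
  rows 12-15 [P1,P2=11]: 0101  = hex 5
Output column (row 0 .. row 15) = 1111111101010101
Output column grouped in 4s = 1111 1111 0101 0101 = 0xFF55
Convert to decimal digit by digit (value = value*16 + digit):
  F -> 15
  15*16 + 15 (F) = 255
  255*16 + 5 = 4085
  4085*16 + 5 = 65365
Decimal = 65365

65365


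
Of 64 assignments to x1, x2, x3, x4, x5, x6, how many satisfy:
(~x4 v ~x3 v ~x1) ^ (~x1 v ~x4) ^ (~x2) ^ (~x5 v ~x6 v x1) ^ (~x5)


CNF with 5 clauses over 6 vars (64 assignments).
An assignment satisfies CNF iff every clause has >=1 true literal.
Check each row (bits = x1,x2,x3,x4,x5,x6; clause T/F shown):
  row 0 [000000]: clauses=TTTTT -> 1
  row 1 [000001]: clauses=TTTTT -> 1
  row 2 [000010]: clauses=TTTTF -> 0
  row 3 [000011]: clauses=TTTFF -> 0
  row 4 [000100]: clauses=TTTTT -> 1
  (every remaining row is evaluated the same way; all 64 results are listed next)
Full result column, 8 rows per line (x1,x2,x3 fixed per line; x4,x5,x6 runs 000..111 left to right):
  rows 0-7 [x1,x2,x3=000]: 11001100  (ones: 4)
  rows 8-15 [x1,x2,x3=001]: 11001100  (ones: 4)
  rows 16-23 [x1,x2,x3=010]: 00000000  (ones: 0)
  rows 24-31 [x1,x2,x3=011]: 00000000  (ones: 0)
  rows 32-39 [x1,x2,x3=100]: 11000000  (ones: 2)
  rows 40-47 [x1,x2,x3=101]: 11000000  (ones: 2)
  rows 48-55 [x1,x2,x3=110]: 00000000  (ones: 0)
  rows 56-63 [x1,x2,x3=111]: 00000000  (ones: 0)
Satisfying assignments = 4+4+0+0+2+2+0+0 = 12

12


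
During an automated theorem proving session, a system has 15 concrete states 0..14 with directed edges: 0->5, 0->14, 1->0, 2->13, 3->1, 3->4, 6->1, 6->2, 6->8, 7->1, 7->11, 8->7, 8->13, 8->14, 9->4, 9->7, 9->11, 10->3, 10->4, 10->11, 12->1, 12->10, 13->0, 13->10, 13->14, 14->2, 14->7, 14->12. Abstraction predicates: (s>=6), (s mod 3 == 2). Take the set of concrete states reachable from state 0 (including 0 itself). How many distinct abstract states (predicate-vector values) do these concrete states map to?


BFS from 0:
Concrete reachable: {0, 1, 2, 3, 4, 5, 7, 10, 11, 12, 13, 14}
Abstract via predicates (s>=6), (s mod 3 == 2):
  (0,0) <- {0, 1, 3, 4}
  (0,1) <- {2, 5}
  (1,0) <- {7, 10, 12, 13}
  (1,1) <- {11, 14}
Distinct abstract states = 4

4


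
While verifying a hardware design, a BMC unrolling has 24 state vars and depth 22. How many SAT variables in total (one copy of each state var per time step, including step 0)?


BMC unrolls to depth k, creating one copy of each state var for steps 0..k.
Step count = 22 + 1 = 23 (steps 0 through 22)
Vars per step = 24
Total = 24 * 23 = 552

552


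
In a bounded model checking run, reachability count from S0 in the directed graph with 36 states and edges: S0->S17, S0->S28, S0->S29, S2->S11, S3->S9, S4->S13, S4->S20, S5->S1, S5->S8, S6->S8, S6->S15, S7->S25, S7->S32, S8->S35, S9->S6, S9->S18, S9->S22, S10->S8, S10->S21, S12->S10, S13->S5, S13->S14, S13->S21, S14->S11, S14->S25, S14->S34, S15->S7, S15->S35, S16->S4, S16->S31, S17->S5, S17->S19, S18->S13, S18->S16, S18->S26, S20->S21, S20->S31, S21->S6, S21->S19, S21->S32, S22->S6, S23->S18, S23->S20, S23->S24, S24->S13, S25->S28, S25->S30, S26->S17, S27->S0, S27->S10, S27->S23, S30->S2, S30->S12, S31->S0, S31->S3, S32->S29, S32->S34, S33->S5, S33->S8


BFS from S0:
  layer 0: {S0}
  layer 1: {S17, S28, S29}
  layer 2: {S5, S19}
  layer 3: {S1, S8}
  layer 4: {S35}
Reachable set: {S0, S1, S5, S8, S17, S19, S28, S29, S35}
Count = 9

9


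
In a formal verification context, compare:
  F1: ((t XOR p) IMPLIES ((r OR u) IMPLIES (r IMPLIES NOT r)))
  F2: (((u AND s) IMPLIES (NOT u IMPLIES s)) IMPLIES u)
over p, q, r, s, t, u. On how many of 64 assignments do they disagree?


F1 = ((t XOR p) IMPLIES ((r OR u) IMPLIES (r IMPLIES NOT r)))
F2 = (((u AND s) IMPLIES (NOT u IMPLIES s)) IMPLIES u)
Evaluate both on each of 64 rows (bits = p,q,r,s,t,u):
  row 0 [000000]: F1=1 F2=0 (differ) -> 1
  row 1 [000001]: F1=1 F2=1 -> 0
  row 2 [000010]: F1=1 F2=0 (differ) -> 1
  row 3 [000011]: F1=1 F2=1 -> 0
  row 4 [000100]: F1=1 F2=0 (differ) -> 1
  (every remaining row is evaluated the same way; all 64 results are listed next)
Full result column, 8 rows per line (p,q,r fixed per line; s,t,u runs 000..111 left to right):
  rows 0-7 [p,q,r=000]: 10101010  (ones: 4)
  rows 8-15 [p,q,r=001]: 10011001  (ones: 4)
  rows 16-23 [p,q,r=010]: 10101010  (ones: 4)
  rows 24-31 [p,q,r=011]: 10011001  (ones: 4)
  rows 32-39 [p,q,r=100]: 10101010  (ones: 4)
  rows 40-47 [p,q,r=101]: 01100110  (ones: 4)
  rows 48-55 [p,q,r=110]: 10101010  (ones: 4)
  rows 56-63 [p,q,r=111]: 01100110  (ones: 4)
Disagreements = 4+4+4+4+4+4+4+4 = 32

32


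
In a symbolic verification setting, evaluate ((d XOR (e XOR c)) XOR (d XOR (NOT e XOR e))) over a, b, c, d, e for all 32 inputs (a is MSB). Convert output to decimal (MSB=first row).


Formula: ((d XOR (e XOR c)) XOR (d XOR (NOT e XOR e))) over a, b, c, d, e (32 rows)
Evaluate each row (bits = a,b,c,d,e, MSB first):
  row 0 [00000]: ((0 XOR (0 XOR 0)) XOR (0 XOR (NOT 0 XOR 0))) -> 1
  row 1 [00001]: ((0 XOR (1 XOR 0)) XOR (0 XOR (NOT 1 XOR 1))) -> 0
  row 2 [00010]: ((1 XOR (0 XOR 0)) XOR (1 XOR (NOT 0 XOR 0))) -> 1
  row 3 [00011]: ((1 XOR (1 XOR 0)) XOR (1 XOR (NOT 1 XOR 1))) -> 0
  row 4 [00100]: ((0 XOR (0 XOR 1)) XOR (0 XOR (NOT 0 XOR 0))) -> 0
  row 5 [00101]: ((0 XOR (1 XOR 1)) XOR (0 XOR (NOT 1 XOR 1))) -> 1
  row 6 [00110]: ((1 XOR (0 XOR 1)) XOR (1 XOR (NOT 0 XOR 0))) -> 0
  row 7 [00111]: ((1 XOR (1 XOR 1)) XOR (1 XOR (NOT 1 XOR 1))) -> 1
  row 8 [01000]: ((0 XOR (0 XOR 0)) XOR (0 XOR (NOT 0 XOR 0))) -> 1
  row 9 [01001]: ((0 XOR (1 XOR 0)) XOR (0 XOR (NOT 1 XOR 1))) -> 0
  row 10 [01010]: ((1 XOR (0 XOR 0)) XOR (1 XOR (NOT 0 XOR 0))) -> 1
  row 11 [01011]: ((1 XOR (1 XOR 0)) XOR (1 XOR (NOT 1 XOR 1))) -> 0
  row 12 [01100]: ((0 XOR (0 XOR 1)) XOR (0 XOR (NOT 0 XOR 0))) -> 0
  row 13 [01101]: ((0 XOR (1 XOR 1)) XOR (0 XOR (NOT 1 XOR 1))) -> 1
  row 14 [01110]: ((1 XOR (0 XOR 1)) XOR (1 XOR (NOT 0 XOR 0))) -> 0
  row 15 [01111]: ((1 XOR (1 XOR 1)) XOR (1 XOR (NOT 1 XOR 1))) -> 1
  row 16 [10000]: ((0 XOR (0 XOR 0)) XOR (0 XOR (NOT 0 XOR 0))) -> 1
  row 17 [10001]: ((0 XOR (1 XOR 0)) XOR (0 XOR (NOT 1 XOR 1))) -> 0
  row 18 [10010]: ((1 XOR (0 XOR 0)) XOR (1 XOR (NOT 0 XOR 0))) -> 1
  row 19 [10011]: ((1 XOR (1 XOR 0)) XOR (1 XOR (NOT 1 XOR 1))) -> 0
  row 20 [10100]: ((0 XOR (0 XOR 1)) XOR (0 XOR (NOT 0 XOR 0))) -> 0
  row 21 [10101]: ((0 XOR (1 XOR 1)) XOR (0 XOR (NOT 1 XOR 1))) -> 1
  row 22 [10110]: ((1 XOR (0 XOR 1)) XOR (1 XOR (NOT 0 XOR 0))) -> 0
  row 23 [10111]: ((1 XOR (1 XOR 1)) XOR (1 XOR (NOT 1 XOR 1))) -> 1
  row 24 [11000]: ((0 XOR (0 XOR 0)) XOR (0 XOR (NOT 0 XOR 0))) -> 1
  row 25 [11001]: ((0 XOR (1 XOR 0)) XOR (0 XOR (NOT 1 XOR 1))) -> 0
  row 26 [11010]: ((1 XOR (0 XOR 0)) XOR (1 XOR (NOT 0 XOR 0))) -> 1
  row 27 [11011]: ((1 XOR (1 XOR 0)) XOR (1 XOR (NOT 1 XOR 1))) -> 0
  row 28 [11100]: ((0 XOR (0 XOR 1)) XOR (0 XOR (NOT 0 XOR 0))) -> 0
  row 29 [11101]: ((0 XOR (1 XOR 1)) XOR (0 XOR (NOT 1 XOR 1))) -> 1
  row 30 [11110]: ((1 XOR (0 XOR 1)) XOR (1 XOR (NOT 0 XOR 0))) -> 0
  row 31 [11111]: ((1 XOR (1 XOR 1)) XOR (1 XOR (NOT 1 XOR 1))) -> 1
Full result column, 4 rows per line (a,b,c fixed per line; d,e runs 00..11 left to right):
  rows 0-3 [a,b,c=000]: 1010  = hex A
  rows 4-7 [a,b,c=001]: 0101  = hex 5
  rows 8-11 [a,b,c=010]: 1010  = hex A
  rows 12-15 [a,b,c=011]: 0101  = hex 5
  rows 16-19 [a,b,c=100]: 1010  = hex A
  rows 20-23 [a,b,c=101]: 0101  = hex 5
  rows 24-27 [a,b,c=110]: 1010  = hex A
  rows 28-31 [a,b,c=111]: 0101  = hex 5
Output column (row 0 .. row 31) = 10100101101001011010010110100101
Output column grouped in 4s = 1010 0101 1010 0101 1010 0101 1010 0101 = 0xA5A5A5A5
Convert to decimal digit by digit (value = value*16 + digit):
  A -> 10
  10*16 + 5 = 165
  165*16 + 10 (A) = 2650
  2650*16 + 5 = 42405
  42405*16 + 10 (A) = 678490
  678490*16 + 5 = 10855845
  10855845*16 + 10 (A) = 173693530
  173693530*16 + 5 = 2779096485
Decimal = 2779096485

2779096485


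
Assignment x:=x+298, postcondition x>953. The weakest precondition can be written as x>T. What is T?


Formula: wp(x:=E, P) = P[E/x] (substitute E for x in postcondition)
Step 1: Postcondition: x>953
Step 2: Substitute x+298 for x: x+298>953
Step 3: Solve for x: x > 953-298 = 655

655


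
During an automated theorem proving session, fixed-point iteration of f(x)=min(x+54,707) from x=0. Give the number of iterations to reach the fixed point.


Step 1: x=0, cap=707, increment=54
Step 2: x grows by 54 each step until capped at 707; fixed point is x=707
Step 3: iterations = ceil(707/54) = 14

14


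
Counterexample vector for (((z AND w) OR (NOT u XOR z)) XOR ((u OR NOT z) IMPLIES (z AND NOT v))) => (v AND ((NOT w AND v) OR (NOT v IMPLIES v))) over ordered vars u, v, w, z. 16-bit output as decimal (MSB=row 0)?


F1 = (((z AND w) OR (NOT u XOR z)) XOR ((u OR NOT z) IMPLIES (z AND NOT v)))
F2 = (v AND ((NOT w AND v) OR (NOT v IMPLIES v)))
Counterexample to F1=>F2 is where F1=1 and F2=0.
Evaluate each row (bits = u,v,w,z, MSB first):
  row 0 [0000]: F1=1 F2=0 -> F1&~F2 -> 1
  row 1 [0001]: F1=1 F2=0 -> F1&~F2 -> 1
  row 2 [0010]: F1=1 F2=0 -> F1&~F2 -> 1
  row 3 [0011]: F1=0 F2=0 -> F1&~F2 -> 0
  row 4 [0100]: F1=1 F2=1 -> F1&~F2 -> 0
  row 5 [0101]: F1=1 F2=1 -> F1&~F2 -> 0
  row 6 [0110]: F1=1 F2=1 -> F1&~F2 -> 0
  row 7 [0111]: F1=0 F2=1 -> F1&~F2 -> 0
  row 8 [1000]: F1=0 F2=0 -> F1&~F2 -> 0
  row 9 [1001]: F1=0 F2=0 -> F1&~F2 -> 0
  row 10 [1010]: F1=0 F2=0 -> F1&~F2 -> 0
  row 11 [1011]: F1=0 F2=0 -> F1&~F2 -> 0
  row 12 [1100]: F1=0 F2=1 -> F1&~F2 -> 0
  row 13 [1101]: F1=1 F2=1 -> F1&~F2 -> 0
  row 14 [1110]: F1=0 F2=1 -> F1&~F2 -> 0
  row 15 [1111]: F1=1 F2=1 -> F1&~F2 -> 0
Full result column, 4 rows per line (u,v fixed per line; w,z runs 00..11 left to right):
  rows 0-3 [u,v=00]: 1110  = hex E
  rows 4-7 [u,v=01]: 0000  = hex 0
  rows 8-11 [u,v=10]: 0000  = hex 0
  rows 12-15 [u,v=11]: 0000  = hex 0
Counterexample vector (row 0 .. row 15) = 1110000000000000
Output column grouped in 4s = 1110 0000 0000 0000 = 0xE000
Convert to decimal digit by digit (value = value*16 + digit):
  E -> 14
  14*16 + 0 = 224
  224*16 + 0 = 3584
  3584*16 + 0 = 57344
Decimal = 57344

57344


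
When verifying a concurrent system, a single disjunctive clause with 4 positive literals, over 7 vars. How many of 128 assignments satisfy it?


Step 1: Total=2^7=128
Step 2: Unsat when all 4 false: 2^3=8
Step 3: Sat=128-8=120

120


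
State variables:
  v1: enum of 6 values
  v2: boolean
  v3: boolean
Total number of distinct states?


State space = product of domain sizes of all variables.
Domain sizes:
  v1 (enum of 6 values): 6
  v2 (boolean): 2
  v3 (boolean): 2
Product = 6 * 2 * 2 = 24

24


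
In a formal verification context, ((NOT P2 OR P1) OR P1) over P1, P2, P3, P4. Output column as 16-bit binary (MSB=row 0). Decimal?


Formula: ((NOT P2 OR P1) OR P1) over P1, P2, P3, P4 (16 rows)
Evaluate each row (bits = P1,P2,P3,P4, MSB first):
  row 0 [0000]: ((NOT 0 OR 0) OR 0) -> 1
  row 1 [0001]: ((NOT 0 OR 0) OR 0) -> 1
  row 2 [0010]: ((NOT 0 OR 0) OR 0) -> 1
  row 3 [0011]: ((NOT 0 OR 0) OR 0) -> 1
  row 4 [0100]: ((NOT 1 OR 0) OR 0) -> 0
  row 5 [0101]: ((NOT 1 OR 0) OR 0) -> 0
  row 6 [0110]: ((NOT 1 OR 0) OR 0) -> 0
  row 7 [0111]: ((NOT 1 OR 0) OR 0) -> 0
  row 8 [1000]: ((NOT 0 OR 1) OR 1) -> 1
  row 9 [1001]: ((NOT 0 OR 1) OR 1) -> 1
  row 10 [1010]: ((NOT 0 OR 1) OR 1) -> 1
  row 11 [1011]: ((NOT 0 OR 1) OR 1) -> 1
  row 12 [1100]: ((NOT 1 OR 1) OR 1) -> 1
  row 13 [1101]: ((NOT 1 OR 1) OR 1) -> 1
  row 14 [1110]: ((NOT 1 OR 1) OR 1) -> 1
  row 15 [1111]: ((NOT 1 OR 1) OR 1) -> 1
Full result column, 4 rows per line (P1,P2 fixed per line; P3,P4 runs 00..11 left to right):
  rows 0-3 [P1,P2=00]: 1111  = hex F
  rows 4-7 [P1,P2=01]: 0000  = hex 0
  rows 8-11 [P1,P2=10]: 1111  = hex F
  rows 12-15 [P1,P2=11]: 1111  = hex F
Output column (row 0 .. row 15) = 1111000011111111
Output column grouped in 4s = 1111 0000 1111 1111 = 0xF0FF
Convert to decimal digit by digit (value = value*16 + digit):
  F -> 15
  15*16 + 0 = 240
  240*16 + 15 (F) = 3855
  3855*16 + 15 (F) = 61695
Decimal = 61695

61695


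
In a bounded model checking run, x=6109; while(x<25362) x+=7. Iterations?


Step 1: x goes from 6109 toward 25362 by 7; the body runs while x<25362, so iterations = ceil((bound-start)/step)
Step 2: Distance=19253
Step 3: ceil(19253/7)=2751

2751


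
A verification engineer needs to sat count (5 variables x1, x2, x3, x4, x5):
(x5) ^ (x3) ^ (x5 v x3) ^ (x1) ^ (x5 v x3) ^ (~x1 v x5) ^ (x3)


CNF with 7 clauses over 5 vars (32 assignments).
An assignment satisfies CNF iff every clause has >=1 true literal.
Check each row (bits = x1,x2,x3,x4,x5; clause T/F shown):
  row 0 [00000]: clauses=FFFFFTF -> 0
  row 1 [00001]: clauses=TFTFTTF -> 0
  row 2 [00010]: clauses=FFFFFTF -> 0
  row 3 [00011]: clauses=TFTFTTF -> 0
  row 4 [00100]: clauses=FTTFTTT -> 0
  row 5 [00101]: clauses=TTTFTTT -> 0
  row 6 [00110]: clauses=FTTFTTT -> 0
  row 7 [00111]: clauses=TTTFTTT -> 0
  row 8 [01000]: clauses=FFFFFTF -> 0
  row 9 [01001]: clauses=TFTFTTF -> 0
  row 10 [01010]: clauses=FFFFFTF -> 0
  row 11 [01011]: clauses=TFTFTTF -> 0
  row 12 [01100]: clauses=FTTFTTT -> 0
  row 13 [01101]: clauses=TTTFTTT -> 0
  row 14 [01110]: clauses=FTTFTTT -> 0
  row 15 [01111]: clauses=TTTFTTT -> 0
  row 16 [10000]: clauses=FFFTFFF -> 0
  row 17 [10001]: clauses=TFTTTTF -> 0
  row 18 [10010]: clauses=FFFTFFF -> 0
  row 19 [10011]: clauses=TFTTTTF -> 0
  row 20 [10100]: clauses=FTTTTFT -> 0
  row 21 [10101]: clauses=TTTTTTT -> 1
  row 22 [10110]: clauses=FTTTTFT -> 0
  row 23 [10111]: clauses=TTTTTTT -> 1
  row 24 [11000]: clauses=FFFTFFF -> 0
  row 25 [11001]: clauses=TFTTTTF -> 0
  row 26 [11010]: clauses=FFFTFFF -> 0
  row 27 [11011]: clauses=TFTTTTF -> 0
  row 28 [11100]: clauses=FTTTTFT -> 0
  row 29 [11101]: clauses=TTTTTTT -> 1
  row 30 [11110]: clauses=FTTTTFT -> 0
  row 31 [11111]: clauses=TTTTTTT -> 1
Full result column, 8 rows per line (x1,x2 fixed per line; x3,x4,x5 runs 000..111 left to right):
  rows 0-7 [x1,x2=00]: 00000000  (ones: 0)
  rows 8-15 [x1,x2=01]: 00000000  (ones: 0)
  rows 16-23 [x1,x2=10]: 00000101  (ones: 2)
  rows 24-31 [x1,x2=11]: 00000101  (ones: 2)
Satisfying assignments = 0+0+2+2 = 4

4
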